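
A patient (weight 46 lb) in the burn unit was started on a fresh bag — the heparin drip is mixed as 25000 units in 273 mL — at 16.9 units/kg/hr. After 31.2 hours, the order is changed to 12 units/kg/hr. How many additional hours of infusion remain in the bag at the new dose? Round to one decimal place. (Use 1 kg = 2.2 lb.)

55.7 hours

Initial rate:
Weight = 46 lb ÷ 2.2 lb/kg = 20.90909 kg
Dose = 16.9 units/kg/hr × 20.90909 kg = 353.3636 units/hr
Concentration = 25000 units ÷ 273 mL = 91.57509 units/mL
Rate = 353.3636 units/hr ÷ 91.57509 units/mL = 3.858731 mL/hr
Volume infused so far = 3.858731 mL/hr × 31.2 hr = 120.3924 mL
Volume remaining = 273 − 120.3924 = 152.6076 mL
New rate:
Dose = 12 units/kg/hr × 20.90909 kg = 250.9091 units/hr
Rate = 250.9091 units/hr ÷ 91.57509 units/mL = 2.739927 mL/hr
Time remaining = 152.6076 mL ÷ 2.739927 mL/hr = 55.69768 hr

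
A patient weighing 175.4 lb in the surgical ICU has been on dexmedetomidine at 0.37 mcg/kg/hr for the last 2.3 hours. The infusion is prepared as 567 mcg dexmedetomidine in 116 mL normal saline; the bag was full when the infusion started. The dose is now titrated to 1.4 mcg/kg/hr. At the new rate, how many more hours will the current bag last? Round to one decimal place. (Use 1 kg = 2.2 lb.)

4.5 hours

Initial rate:
Weight = 175.4 lb ÷ 2.2 lb/kg = 79.72727 kg
Dose = 0.37 mcg/kg/hr × 79.72727 kg = 29.49909 mcg/hr
Concentration = 567 mcg ÷ 116 mL = 4.887931 mcg/mL
Rate = 29.49909 mcg/hr ÷ 4.887931 mcg/mL = 6.035087 mL/hr
Volume infused so far = 6.035087 mL/hr × 2.3 hr = 13.8807 mL
Volume remaining = 116 − 13.8807 = 102.1193 mL
New rate:
Dose = 1.4 mcg/kg/hr × 79.72727 kg = 111.6182 mcg/hr
Rate = 111.6182 mcg/hr ÷ 4.887931 mcg/mL = 22.83547 mL/hr
Time remaining = 102.1193 mL ÷ 22.83547 mL/hr = 4.47196 hr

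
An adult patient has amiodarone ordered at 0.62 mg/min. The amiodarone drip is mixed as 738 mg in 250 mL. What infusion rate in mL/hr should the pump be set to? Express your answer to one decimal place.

12.6 mL/hr

0.62 mg/min × 60 min/hr = 37.2 mg/hr
Concentration = 738 mg ÷ 250 mL = 2.952 mg/mL
Rate = 37.2 mg/hr ÷ 2.952 mg/mL = 12.60163 mL/hr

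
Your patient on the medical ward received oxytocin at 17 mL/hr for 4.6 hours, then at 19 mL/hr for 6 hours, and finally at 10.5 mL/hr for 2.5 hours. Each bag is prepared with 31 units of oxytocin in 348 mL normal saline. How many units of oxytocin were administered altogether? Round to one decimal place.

Concentration = 31 units ÷ 348 mL = 0.08908046 units/mL
Stage 1: 17 mL/hr × 4.6 hr = 78.2 mL → 78.2 mL × 0.08908046 units/mL = 6.966092 units
Stage 2: 19 mL/hr × 6 hr = 114 mL → 114 mL × 0.08908046 units/mL = 10.15517 units
Stage 3: 10.5 mL/hr × 2.5 hr = 26.25 mL → 26.25 mL × 0.08908046 units/mL = 2.338362 units
Total = 6.966092 + 10.15517 + 2.338362 = 19.45963 units

19.5 units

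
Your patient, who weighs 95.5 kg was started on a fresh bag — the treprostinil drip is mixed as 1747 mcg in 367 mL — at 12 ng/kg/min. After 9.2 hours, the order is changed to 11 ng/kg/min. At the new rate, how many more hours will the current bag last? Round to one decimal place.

17.7 hours

Initial rate:
Dose = 12 ng/kg/min × 95.5 kg = 1146 ng/min
1146 ng/min × 60 min/hr = 68760 ng/hr
Concentration = 1747 mcg ÷ 367 mL = 4.760218 mcg/mL = 4760.218 ng/mL
Rate = 68760 ng/hr ÷ 4760.218 ng/mL = 14.44472 mL/hr
Volume infused so far = 14.44472 mL/hr × 9.2 hr = 132.8914 mL
Volume remaining = 367 − 132.8914 = 234.1086 mL
New rate:
Dose = 11 ng/kg/min × 95.5 kg = 1050.5 ng/min
1050.5 ng/min × 60 min/hr = 63030 ng/hr
Rate = 63030 ng/hr ÷ 4760.218 ng/mL = 13.24099 mL/hr
Time remaining = 234.1086 mL ÷ 13.24099 mL/hr = 17.6806 hr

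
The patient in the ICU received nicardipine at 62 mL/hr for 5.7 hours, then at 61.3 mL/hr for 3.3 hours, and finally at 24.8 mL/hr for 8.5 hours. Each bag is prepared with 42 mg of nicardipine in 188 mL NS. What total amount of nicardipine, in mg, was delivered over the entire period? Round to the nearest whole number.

171 mg

Concentration = 42 mg ÷ 188 mL = 0.2234043 mg/mL
Stage 1: 62 mL/hr × 5.7 hr = 353.4 mL → 353.4 mL × 0.2234043 mg/mL = 78.95106 mg
Stage 2: 61.3 mL/hr × 3.3 hr = 202.29 mL → 202.29 mL × 0.2234043 mg/mL = 45.19245 mg
Stage 3: 24.8 mL/hr × 8.5 hr = 210.8 mL → 210.8 mL × 0.2234043 mg/mL = 47.09362 mg
Total = 78.95106 + 45.19245 + 47.09362 = 171.2371 mg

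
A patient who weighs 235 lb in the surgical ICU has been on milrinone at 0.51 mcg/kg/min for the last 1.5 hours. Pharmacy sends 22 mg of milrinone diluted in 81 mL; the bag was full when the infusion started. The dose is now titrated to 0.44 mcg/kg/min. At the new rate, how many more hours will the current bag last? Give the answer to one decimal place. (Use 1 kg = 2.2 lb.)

6.1 hours

Initial rate:
Weight = 235 lb ÷ 2.2 lb/kg = 106.8182 kg
Dose = 0.51 mcg/kg/min × 106.8182 kg = 54.47727 mcg/min
54.47727 mcg/min × 60 min/hr = 3268.636 mcg/hr
Concentration = 22 mg ÷ 81 mL = 0.2716049 mg/mL = 271.6049 mcg/mL
Rate = 3268.636 mcg/hr ÷ 271.6049 mcg/mL = 12.03452 mL/hr
Volume infused so far = 12.03452 mL/hr × 1.5 hr = 18.05179 mL
Volume remaining = 81 − 18.05179 = 62.94821 mL
New rate:
Dose = 0.44 mcg/kg/min × 106.8182 kg = 47 mcg/min
47 mcg/min × 60 min/hr = 2820 mcg/hr
Rate = 2820 mcg/hr ÷ 271.6049 mcg/mL = 10.38273 mL/hr
Time remaining = 62.94821 mL ÷ 10.38273 mL/hr = 6.062782 hr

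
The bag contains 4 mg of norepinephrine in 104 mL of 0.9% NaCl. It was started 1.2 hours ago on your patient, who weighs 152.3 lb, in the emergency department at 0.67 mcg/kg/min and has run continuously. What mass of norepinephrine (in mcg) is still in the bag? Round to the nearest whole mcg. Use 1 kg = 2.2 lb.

Weight = 152.3 lb ÷ 2.2 lb/kg = 69.22727 kg
Dose = 0.67 mcg/kg/min × 69.22727 kg = 46.38227 mcg/min
46.38227 mcg/min × 60 min/hr = 2782.936 mcg/hr
Concentration = 4 mg ÷ 104 mL = 0.03846154 mg/mL = 38.46154 mcg/mL
Rate = 2782.936 mcg/hr ÷ 38.46154 mcg/mL = 72.35635 mL/hr
Volume infused = 72.35635 mL/hr × 1.2 hr = 86.82761 mL
Volume remaining = 104 − 86.82761 = 17.17239 mL
Drug remaining = 17.17239 mL × 38.46154 mcg/mL = 660.4764 mcg

660 mcg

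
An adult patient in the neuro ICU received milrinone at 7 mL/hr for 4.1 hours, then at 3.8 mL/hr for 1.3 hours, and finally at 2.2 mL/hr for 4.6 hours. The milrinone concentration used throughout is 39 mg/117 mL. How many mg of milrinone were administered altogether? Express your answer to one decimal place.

Concentration = 39 mg ÷ 117 mL = 0.3333333 mg/mL
Stage 1: 7 mL/hr × 4.1 hr = 28.7 mL → 28.7 mL × 0.3333333 mg/mL = 9.566667 mg
Stage 2: 3.8 mL/hr × 1.3 hr = 4.94 mL → 4.94 mL × 0.3333333 mg/mL = 1.646667 mg
Stage 3: 2.2 mL/hr × 4.6 hr = 10.12 mL → 10.12 mL × 0.3333333 mg/mL = 3.373333 mg
Total = 9.566667 + 1.646667 + 3.373333 = 14.58667 mg

14.6 mg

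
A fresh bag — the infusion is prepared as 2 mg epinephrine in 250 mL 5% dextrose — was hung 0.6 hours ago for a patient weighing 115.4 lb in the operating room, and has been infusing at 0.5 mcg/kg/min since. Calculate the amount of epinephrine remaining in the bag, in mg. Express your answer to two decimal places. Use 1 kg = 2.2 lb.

Weight = 115.4 lb ÷ 2.2 lb/kg = 52.45455 kg
Dose = 0.5 mcg/kg/min × 52.45455 kg = 26.22727 mcg/min
26.22727 mcg/min × 60 min/hr = 1573.636 mcg/hr
Concentration = 2 mg ÷ 250 mL = 0.008 mg/mL = 8 mcg/mL
Rate = 1573.636 mcg/hr ÷ 8 mcg/mL = 196.7045 mL/hr
Volume infused = 196.7045 mL/hr × 0.6 hr = 118.0227 mL
Volume remaining = 250 − 118.0227 = 131.9773 mL
Drug remaining = 131.9773 mL × 8 mcg/mL = 1055.818 mcg = 1.055818 mg

1.06 mg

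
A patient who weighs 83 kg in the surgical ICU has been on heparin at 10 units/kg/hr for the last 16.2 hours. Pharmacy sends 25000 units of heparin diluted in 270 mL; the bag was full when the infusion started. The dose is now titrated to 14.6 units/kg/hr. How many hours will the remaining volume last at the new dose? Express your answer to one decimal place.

Initial rate:
Dose = 10 units/kg/hr × 83 kg = 830 units/hr
Concentration = 25000 units ÷ 270 mL = 92.59259 units/mL
Rate = 830 units/hr ÷ 92.59259 units/mL = 8.964 mL/hr
Volume infused so far = 8.964 mL/hr × 16.2 hr = 145.2168 mL
Volume remaining = 270 − 145.2168 = 124.7832 mL
New rate:
Dose = 14.6 units/kg/hr × 83 kg = 1211.8 units/hr
Rate = 1211.8 units/hr ÷ 92.59259 units/mL = 13.08744 mL/hr
Time remaining = 124.7832 mL ÷ 13.08744 mL/hr = 9.534577 hr

9.5 hours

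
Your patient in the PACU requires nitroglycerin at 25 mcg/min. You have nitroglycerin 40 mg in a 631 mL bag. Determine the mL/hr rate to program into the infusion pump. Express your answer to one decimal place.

25 mcg/min × 60 min/hr = 1500 mcg/hr
Concentration = 40 mg ÷ 631 mL = 0.06339144 mg/mL = 63.39144 mcg/mL
Rate = 1500 mcg/hr ÷ 63.39144 mcg/mL = 23.6625 mL/hr

23.7 mL/hr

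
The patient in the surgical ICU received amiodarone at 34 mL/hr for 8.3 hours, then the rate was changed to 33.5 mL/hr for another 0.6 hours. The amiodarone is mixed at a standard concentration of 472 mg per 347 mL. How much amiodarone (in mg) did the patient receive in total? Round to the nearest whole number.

Concentration = 472 mg ÷ 347 mL = 1.360231 mg/mL
Stage 1: 34 mL/hr × 8.3 hr = 282.2 mL → 282.2 mL × 1.360231 mg/mL = 383.8571 mg
Stage 2: 33.5 mL/hr × 0.6 hr = 20.1 mL → 20.1 mL × 1.360231 mg/mL = 27.34063 mg
Total = 383.8571 + 27.34063 = 411.1977 mg

411 mg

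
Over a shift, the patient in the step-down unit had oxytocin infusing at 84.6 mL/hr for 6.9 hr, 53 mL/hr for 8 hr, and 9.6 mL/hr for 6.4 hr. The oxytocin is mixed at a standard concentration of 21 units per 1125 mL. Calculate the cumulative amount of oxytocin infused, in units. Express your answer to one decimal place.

Concentration = 21 units ÷ 1125 mL = 0.01866667 units/mL
Stage 1: 84.6 mL/hr × 6.9 hr = 583.74 mL → 583.74 mL × 0.01866667 units/mL = 10.89648 units
Stage 2: 53 mL/hr × 8 hr = 424 mL → 424 mL × 0.01866667 units/mL = 7.914667 units
Stage 3: 9.6 mL/hr × 6.4 hr = 61.44 mL → 61.44 mL × 0.01866667 units/mL = 1.14688 units
Total = 10.89648 + 7.914667 + 1.14688 = 19.95803 units

20.0 units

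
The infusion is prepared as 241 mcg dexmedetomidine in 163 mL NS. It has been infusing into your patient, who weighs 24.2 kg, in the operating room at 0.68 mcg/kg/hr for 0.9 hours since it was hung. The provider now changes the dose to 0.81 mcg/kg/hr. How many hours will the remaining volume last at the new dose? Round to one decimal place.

11.5 hours

Initial rate:
Dose = 0.68 mcg/kg/hr × 24.2 kg = 16.456 mcg/hr
Concentration = 241 mcg ÷ 163 mL = 1.478528 mcg/mL
Rate = 16.456 mcg/hr ÷ 1.478528 mcg/mL = 11.12999 mL/hr
Volume infused so far = 11.12999 mL/hr × 0.9 hr = 10.01699 mL
Volume remaining = 163 − 10.01699 = 152.983 mL
New rate:
Dose = 0.81 mcg/kg/hr × 24.2 kg = 19.602 mcg/hr
Rate = 19.602 mcg/hr ÷ 1.478528 mcg/mL = 13.25778 mL/hr
Time remaining = 152.983 mL ÷ 13.25778 mL/hr = 11.53911 hr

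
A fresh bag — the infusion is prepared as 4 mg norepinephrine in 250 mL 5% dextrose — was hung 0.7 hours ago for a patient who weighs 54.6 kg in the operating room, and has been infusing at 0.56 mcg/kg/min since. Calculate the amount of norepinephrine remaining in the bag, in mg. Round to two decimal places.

2.72 mg

Dose = 0.56 mcg/kg/min × 54.6 kg = 30.576 mcg/min
30.576 mcg/min × 60 min/hr = 1834.56 mcg/hr
Concentration = 4 mg ÷ 250 mL = 0.016 mg/mL = 16 mcg/mL
Rate = 1834.56 mcg/hr ÷ 16 mcg/mL = 114.66 mL/hr
Volume infused = 114.66 mL/hr × 0.7 hr = 80.262 mL
Volume remaining = 250 − 80.262 = 169.738 mL
Drug remaining = 169.738 mL × 16 mcg/mL = 2715.808 mcg = 2.715808 mg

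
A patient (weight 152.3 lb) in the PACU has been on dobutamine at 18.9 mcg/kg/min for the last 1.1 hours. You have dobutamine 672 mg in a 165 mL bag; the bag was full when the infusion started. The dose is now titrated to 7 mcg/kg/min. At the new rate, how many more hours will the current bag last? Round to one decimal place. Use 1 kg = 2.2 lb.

20.1 hours

Initial rate:
Weight = 152.3 lb ÷ 2.2 lb/kg = 69.22727 kg
Dose = 18.9 mcg/kg/min × 69.22727 kg = 1308.395 mcg/min
1308.395 mcg/min × 60 min/hr = 78503.73 mcg/hr
Concentration = 672 mg ÷ 165 mL = 4.072727 mg/mL = 4072.727 mcg/mL
Rate = 78503.73 mcg/hr ÷ 4072.727 mcg/mL = 19.27547 mL/hr
Volume infused so far = 19.27547 mL/hr × 1.1 hr = 21.20302 mL
Volume remaining = 165 − 21.20302 = 143.797 mL
New rate:
Dose = 7 mcg/kg/min × 69.22727 kg = 484.5909 mcg/min
484.5909 mcg/min × 60 min/hr = 29075.45 mcg/hr
Rate = 29075.45 mcg/hr ÷ 4072.727 mcg/mL = 7.139063 mL/hr
Time remaining = 143.797 mL ÷ 7.139063 mL/hr = 20.14228 hr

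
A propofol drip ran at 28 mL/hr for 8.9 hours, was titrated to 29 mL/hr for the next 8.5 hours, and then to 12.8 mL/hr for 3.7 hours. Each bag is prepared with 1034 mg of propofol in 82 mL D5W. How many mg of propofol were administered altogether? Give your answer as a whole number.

6848 mg

Concentration = 1034 mg ÷ 82 mL = 12.60976 mg/mL
Stage 1: 28 mL/hr × 8.9 hr = 249.2 mL → 249.2 mL × 12.60976 mg/mL = 3142.351 mg
Stage 2: 29 mL/hr × 8.5 hr = 246.5 mL → 246.5 mL × 12.60976 mg/mL = 3108.305 mg
Stage 3: 12.8 mL/hr × 3.7 hr = 47.36 mL → 47.36 mL × 12.60976 mg/mL = 597.198 mg
Total = 3142.351 + 3108.305 + 597.198 = 6847.854 mg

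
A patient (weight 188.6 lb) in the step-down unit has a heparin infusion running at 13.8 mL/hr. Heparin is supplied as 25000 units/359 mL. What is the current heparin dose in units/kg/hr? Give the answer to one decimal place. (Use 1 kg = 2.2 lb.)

11.2 units/kg/hr

Weight = 188.6 lb ÷ 2.2 lb/kg = 85.72727 kg
Concentration = 25000 units ÷ 359 mL = 69.63788 units/mL
Drug rate = 13.8 mL/hr × 69.63788 units/mL = 961.0028 units/hr
961.0028 units/hr ÷ 85.72727 kg = 11.21 units/kg/hr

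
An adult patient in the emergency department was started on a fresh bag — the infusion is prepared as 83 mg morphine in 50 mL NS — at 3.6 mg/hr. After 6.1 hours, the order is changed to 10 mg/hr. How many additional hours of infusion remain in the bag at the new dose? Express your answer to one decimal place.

6.1 hours

Initial rate:
Concentration = 83 mg ÷ 50 mL = 1.66 mg/mL
Rate = 3.6 mg/hr ÷ 1.66 mg/mL = 2.168675 mL/hr
Volume infused so far = 2.168675 mL/hr × 6.1 hr = 13.22892 mL
Volume remaining = 50 − 13.22892 = 36.77108 mL
New rate:
Rate = 10 mg/hr ÷ 1.66 mg/mL = 6.024096 mL/hr
Time remaining = 36.77108 mL ÷ 6.024096 mL/hr = 6.104 hr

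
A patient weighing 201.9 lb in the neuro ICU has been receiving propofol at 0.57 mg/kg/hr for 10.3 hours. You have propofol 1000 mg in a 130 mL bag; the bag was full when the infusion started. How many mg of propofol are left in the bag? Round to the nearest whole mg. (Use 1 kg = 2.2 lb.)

461 mg

Weight = 201.9 lb ÷ 2.2 lb/kg = 91.77273 kg
Dose = 0.57 mg/kg/hr × 91.77273 kg = 52.31045 mg/hr
Concentration = 1000 mg ÷ 130 mL = 7.692308 mg/mL
Rate = 52.31045 mg/hr ÷ 7.692308 mg/mL = 6.800359 mL/hr
Volume infused = 6.800359 mL/hr × 10.3 hr = 70.0437 mL
Volume remaining = 130 − 70.0437 = 59.9563 mL
Drug remaining = 59.9563 mL × 7.692308 mg/mL = 461.2023 mg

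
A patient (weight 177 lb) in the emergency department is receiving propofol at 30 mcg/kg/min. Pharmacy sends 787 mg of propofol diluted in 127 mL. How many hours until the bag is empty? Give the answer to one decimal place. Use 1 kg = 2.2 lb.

5.4 hours

Weight = 177 lb ÷ 2.2 lb/kg = 80.45455 kg
Dose = 30 mcg/kg/min × 80.45455 kg = 2413.636 mcg/min
2413.636 mcg/min × 60 min/hr = 144818.2 mcg/hr
Concentration = 787 mg ÷ 127 mL = 6.19685 mg/mL = 6196.85 mcg/mL
Rate = 144818.2 mcg/hr ÷ 6196.85 mcg/mL = 23.36964 mL/hr
Duration = 127 mL ÷ 23.36964 mL/hr = 5.434401 hr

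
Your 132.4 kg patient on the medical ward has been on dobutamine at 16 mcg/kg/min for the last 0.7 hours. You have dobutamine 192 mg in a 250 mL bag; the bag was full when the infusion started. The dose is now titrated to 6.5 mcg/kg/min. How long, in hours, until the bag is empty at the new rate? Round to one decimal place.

2.0 hours

Initial rate:
Dose = 16 mcg/kg/min × 132.4 kg = 2118.4 mcg/min
2118.4 mcg/min × 60 min/hr = 127104 mcg/hr
Concentration = 192 mg ÷ 250 mL = 0.768 mg/mL = 768 mcg/mL
Rate = 127104 mcg/hr ÷ 768 mcg/mL = 165.5 mL/hr
Volume infused so far = 165.5 mL/hr × 0.7 hr = 115.85 mL
Volume remaining = 250 − 115.85 = 134.15 mL
New rate:
Dose = 6.5 mcg/kg/min × 132.4 kg = 860.6 mcg/min
860.6 mcg/min × 60 min/hr = 51636 mcg/hr
Rate = 51636 mcg/hr ÷ 768 mcg/mL = 67.23438 mL/hr
Time remaining = 134.15 mL ÷ 67.23438 mL/hr = 1.995259 hr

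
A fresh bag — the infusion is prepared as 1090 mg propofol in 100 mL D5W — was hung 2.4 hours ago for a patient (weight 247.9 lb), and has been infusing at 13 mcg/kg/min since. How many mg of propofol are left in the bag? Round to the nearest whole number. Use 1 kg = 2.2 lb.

879 mg

Weight = 247.9 lb ÷ 2.2 lb/kg = 112.6818 kg
Dose = 13 mcg/kg/min × 112.6818 kg = 1464.864 mcg/min
1464.864 mcg/min × 60 min/hr = 87891.82 mcg/hr
Concentration = 1090 mg ÷ 100 mL = 10.9 mg/mL = 10900 mcg/mL
Rate = 87891.82 mcg/hr ÷ 10900 mcg/mL = 8.06347 mL/hr
Volume infused = 8.06347 mL/hr × 2.4 hr = 19.35233 mL
Volume remaining = 100 − 19.35233 = 80.64767 mL
Drug remaining = 80.64767 mL × 10900 mcg/mL = 879059.6 mcg = 879.0596 mg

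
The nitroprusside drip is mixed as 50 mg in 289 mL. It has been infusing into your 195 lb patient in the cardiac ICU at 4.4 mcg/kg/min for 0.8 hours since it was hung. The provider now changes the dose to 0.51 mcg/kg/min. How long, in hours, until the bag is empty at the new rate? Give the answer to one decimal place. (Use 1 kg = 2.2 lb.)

11.5 hours

Initial rate:
Weight = 195 lb ÷ 2.2 lb/kg = 88.63636 kg
Dose = 4.4 mcg/kg/min × 88.63636 kg = 390 mcg/min
390 mcg/min × 60 min/hr = 23400 mcg/hr
Concentration = 50 mg ÷ 289 mL = 0.1730104 mg/mL = 173.0104 mcg/mL
Rate = 23400 mcg/hr ÷ 173.0104 mcg/mL = 135.252 mL/hr
Volume infused so far = 135.252 mL/hr × 0.8 hr = 108.2016 mL
Volume remaining = 289 − 108.2016 = 180.7984 mL
New rate:
Dose = 0.51 mcg/kg/min × 88.63636 kg = 45.20455 mcg/min
45.20455 mcg/min × 60 min/hr = 2712.273 mcg/hr
Rate = 2712.273 mcg/hr ÷ 173.0104 mcg/mL = 15.67694 mL/hr
Time remaining = 180.7984 mL ÷ 15.67694 mL/hr = 11.53276 hr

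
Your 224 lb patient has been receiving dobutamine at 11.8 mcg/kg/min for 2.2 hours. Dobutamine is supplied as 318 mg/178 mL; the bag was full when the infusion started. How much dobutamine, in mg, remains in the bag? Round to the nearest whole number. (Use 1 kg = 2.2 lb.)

Weight = 224 lb ÷ 2.2 lb/kg = 101.8182 kg
Dose = 11.8 mcg/kg/min × 101.8182 kg = 1201.455 mcg/min
1201.455 mcg/min × 60 min/hr = 72087.27 mcg/hr
Concentration = 318 mg ÷ 178 mL = 1.786517 mg/mL = 1786.517 mcg/mL
Rate = 72087.27 mcg/hr ÷ 1786.517 mcg/mL = 40.35074 mL/hr
Volume infused = 40.35074 mL/hr × 2.2 hr = 88.77162 mL
Volume remaining = 178 − 88.77162 = 89.22838 mL
Drug remaining = 89.22838 mL × 1786.517 mcg/mL = 159408 mcg = 159.408 mg

159 mg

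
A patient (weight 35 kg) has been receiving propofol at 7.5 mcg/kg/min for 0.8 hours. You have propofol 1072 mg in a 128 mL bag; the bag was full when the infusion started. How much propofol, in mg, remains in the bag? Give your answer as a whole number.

1059 mg

Dose = 7.5 mcg/kg/min × 35 kg = 262.5 mcg/min
262.5 mcg/min × 60 min/hr = 15750 mcg/hr
Concentration = 1072 mg ÷ 128 mL = 8.375 mg/mL = 8375 mcg/mL
Rate = 15750 mcg/hr ÷ 8375 mcg/mL = 1.880597 mL/hr
Volume infused = 1.880597 mL/hr × 0.8 hr = 1.504478 mL
Volume remaining = 128 − 1.504478 = 126.4955 mL
Drug remaining = 126.4955 mL × 8375 mcg/mL = 1059400 mcg = 1059.4 mg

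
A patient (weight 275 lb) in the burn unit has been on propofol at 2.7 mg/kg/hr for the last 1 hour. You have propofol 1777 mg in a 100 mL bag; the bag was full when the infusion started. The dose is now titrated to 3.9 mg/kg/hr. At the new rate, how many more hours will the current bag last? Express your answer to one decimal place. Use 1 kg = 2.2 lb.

Initial rate:
Weight = 275 lb ÷ 2.2 lb/kg = 125 kg
Dose = 2.7 mg/kg/hr × 125 kg = 337.5 mg/hr
Concentration = 1777 mg ÷ 100 mL = 17.77 mg/mL
Rate = 337.5 mg/hr ÷ 17.77 mg/mL = 18.99268 mL/hr
Volume infused so far = 18.99268 mL/hr × 1 hr = 18.99268 mL
Volume remaining = 100 − 18.99268 = 81.00732 mL
New rate:
Dose = 3.9 mg/kg/hr × 125 kg = 487.5 mg/hr
Rate = 487.5 mg/hr ÷ 17.77 mg/mL = 27.43388 mL/hr
Time remaining = 81.00732 mL ÷ 27.43388 mL/hr = 2.952821 hr

3.0 hours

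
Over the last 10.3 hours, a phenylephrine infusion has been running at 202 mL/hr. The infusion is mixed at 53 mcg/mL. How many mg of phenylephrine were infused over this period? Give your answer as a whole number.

110 mg

Drug rate = 202 mL/hr × 53 mcg/mL = 10706 mcg/hr
Total = 10706 mcg/hr × 10.3 hr = 110271.8 mcg = 110.2718 mg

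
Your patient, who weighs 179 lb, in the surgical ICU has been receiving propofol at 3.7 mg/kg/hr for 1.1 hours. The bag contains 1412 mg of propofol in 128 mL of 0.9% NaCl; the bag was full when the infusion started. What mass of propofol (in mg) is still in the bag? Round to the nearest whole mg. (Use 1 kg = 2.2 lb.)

1081 mg

Weight = 179 lb ÷ 2.2 lb/kg = 81.36364 kg
Dose = 3.7 mg/kg/hr × 81.36364 kg = 301.0455 mg/hr
Concentration = 1412 mg ÷ 128 mL = 11.03125 mg/mL
Rate = 301.0455 mg/hr ÷ 11.03125 mg/mL = 27.29024 mL/hr
Volume infused = 27.29024 mL/hr × 1.1 hr = 30.01926 mL
Volume remaining = 128 − 30.01926 = 97.98074 mL
Drug remaining = 97.98074 mL × 11.03125 mg/mL = 1080.85 mg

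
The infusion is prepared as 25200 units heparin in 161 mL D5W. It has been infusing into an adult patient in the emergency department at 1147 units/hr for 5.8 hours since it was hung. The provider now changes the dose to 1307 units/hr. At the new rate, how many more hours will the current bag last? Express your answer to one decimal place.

14.2 hours

Initial rate:
Concentration = 25200 units ÷ 161 mL = 156.5217 units/mL
Rate = 1147 units/hr ÷ 156.5217 units/mL = 7.328056 mL/hr
Volume infused so far = 7.328056 mL/hr × 5.8 hr = 42.50272 mL
Volume remaining = 161 − 42.50272 = 118.4973 mL
New rate:
Rate = 1307 units/hr ÷ 156.5217 units/mL = 8.350278 mL/hr
Time remaining = 118.4973 mL ÷ 8.350278 mL/hr = 14.19082 hr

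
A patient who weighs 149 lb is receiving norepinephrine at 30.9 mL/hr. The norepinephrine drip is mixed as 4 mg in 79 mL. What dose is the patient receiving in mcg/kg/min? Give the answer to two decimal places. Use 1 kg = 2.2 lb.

Weight = 149 lb ÷ 2.2 lb/kg = 67.72727 kg
Concentration = 4 mg ÷ 79 mL = 0.05063291 mg/mL = 50.63291 mcg/mL
Drug rate = 30.9 mL/hr × 50.63291 mcg/mL = 1564.557 mcg/hr
1564.557 mcg/hr ÷ 60 min/hr = 26.07595 mcg/min
26.07595 mcg/min ÷ 67.72727 kg = 0.385014 mcg/kg/min

0.39 mcg/kg/min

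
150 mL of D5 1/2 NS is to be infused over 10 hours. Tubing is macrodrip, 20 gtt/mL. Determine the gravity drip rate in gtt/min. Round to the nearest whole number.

150 mL ÷ (10 hr × 60 = 600 min) = 0.25 mL/min
0.25 mL/min × 20 gtt/mL = 5 gtt/min

5 gtt/min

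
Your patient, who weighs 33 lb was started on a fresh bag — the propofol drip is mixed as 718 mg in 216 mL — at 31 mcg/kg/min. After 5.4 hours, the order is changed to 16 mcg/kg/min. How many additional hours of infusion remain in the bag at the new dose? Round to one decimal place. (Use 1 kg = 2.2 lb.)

39.4 hours

Initial rate:
Weight = 33 lb ÷ 2.2 lb/kg = 15 kg
Dose = 31 mcg/kg/min × 15 kg = 465 mcg/min
465 mcg/min × 60 min/hr = 27900 mcg/hr
Concentration = 718 mg ÷ 216 mL = 3.324074 mg/mL = 3324.074 mcg/mL
Rate = 27900 mcg/hr ÷ 3324.074 mcg/mL = 8.393315 mL/hr
Volume infused so far = 8.393315 mL/hr × 5.4 hr = 45.3239 mL
Volume remaining = 216 − 45.3239 = 170.6761 mL
New rate:
Dose = 16 mcg/kg/min × 15 kg = 240 mcg/min
240 mcg/min × 60 min/hr = 14400 mcg/hr
Rate = 14400 mcg/hr ÷ 3324.074 mcg/mL = 4.332033 mL/hr
Time remaining = 170.6761 mL ÷ 4.332033 mL/hr = 39.39861 hr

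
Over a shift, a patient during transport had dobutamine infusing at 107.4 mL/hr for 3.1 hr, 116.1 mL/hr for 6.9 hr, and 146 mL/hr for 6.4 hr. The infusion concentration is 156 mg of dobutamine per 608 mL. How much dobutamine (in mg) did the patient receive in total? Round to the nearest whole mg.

531 mg

Concentration = 156 mg ÷ 608 mL = 0.2565789 mg/mL
Stage 1: 107.4 mL/hr × 3.1 hr = 332.94 mL → 332.94 mL × 0.2565789 mg/mL = 85.42539 mg
Stage 2: 116.1 mL/hr × 6.9 hr = 801.09 mL → 801.09 mL × 0.2565789 mg/mL = 205.5428 mg
Stage 3: 146 mL/hr × 6.4 hr = 934.4 mL → 934.4 mL × 0.2565789 mg/mL = 239.7474 mg
Total = 85.42539 + 205.5428 + 239.7474 = 530.7156 mg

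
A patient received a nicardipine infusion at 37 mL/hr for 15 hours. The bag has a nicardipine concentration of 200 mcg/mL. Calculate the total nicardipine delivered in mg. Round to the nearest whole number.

111 mg

Concentration = 200 mcg/mL = 0.2 mg/mL
Drug rate = 37 mL/hr × 0.2 mg/mL = 7.4 mg/hr
Total = 7.4 mg/hr × 15 hr = 111 mg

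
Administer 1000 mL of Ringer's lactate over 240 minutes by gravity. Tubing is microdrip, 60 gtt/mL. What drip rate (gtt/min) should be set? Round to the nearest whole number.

1000 mL ÷ (240 min) = 4.166667 mL/min
4.166667 mL/min × 60 gtt/mL = 250 gtt/min

250 gtt/min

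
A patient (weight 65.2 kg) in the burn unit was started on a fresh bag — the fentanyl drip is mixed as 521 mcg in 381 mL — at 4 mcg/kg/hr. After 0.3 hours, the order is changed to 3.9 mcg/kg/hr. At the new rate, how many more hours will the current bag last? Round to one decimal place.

Initial rate:
Dose = 4 mcg/kg/hr × 65.2 kg = 260.8 mcg/hr
Concentration = 521 mcg ÷ 381 mL = 1.367454 mcg/mL
Rate = 260.8 mcg/hr ÷ 1.367454 mcg/mL = 190.7194 mL/hr
Volume infused so far = 190.7194 mL/hr × 0.3 hr = 57.21582 mL
Volume remaining = 381 − 57.21582 = 323.7842 mL
New rate:
Dose = 3.9 mcg/kg/hr × 65.2 kg = 254.28 mcg/hr
Rate = 254.28 mcg/hr ÷ 1.367454 mcg/mL = 185.9514 mL/hr
Time remaining = 323.7842 mL ÷ 185.9514 mL/hr = 1.74123 hr

1.7 hours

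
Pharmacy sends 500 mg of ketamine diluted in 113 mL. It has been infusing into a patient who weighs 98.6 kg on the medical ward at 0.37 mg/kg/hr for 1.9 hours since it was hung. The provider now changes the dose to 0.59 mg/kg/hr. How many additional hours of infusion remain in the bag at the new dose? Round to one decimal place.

Initial rate:
Dose = 0.37 mg/kg/hr × 98.6 kg = 36.482 mg/hr
Concentration = 500 mg ÷ 113 mL = 4.424779 mg/mL
Rate = 36.482 mg/hr ÷ 4.424779 mg/mL = 8.244932 mL/hr
Volume infused so far = 8.244932 mL/hr × 1.9 hr = 15.66537 mL
Volume remaining = 113 − 15.66537 = 97.33463 mL
New rate:
Dose = 0.59 mg/kg/hr × 98.6 kg = 58.174 mg/hr
Rate = 58.174 mg/hr ÷ 4.424779 mg/mL = 13.14732 mL/hr
Time remaining = 97.33463 mL ÷ 13.14732 mL/hr = 7.40338 hr

7.4 hours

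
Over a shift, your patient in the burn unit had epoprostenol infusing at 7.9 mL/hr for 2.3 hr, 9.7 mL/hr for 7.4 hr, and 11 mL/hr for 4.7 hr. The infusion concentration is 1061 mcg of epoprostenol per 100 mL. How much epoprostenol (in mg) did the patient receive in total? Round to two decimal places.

1.50 mg

Concentration = 1061 mcg ÷ 100 mL = 10.61 mcg/mL
Stage 1: 7.9 mL/hr × 2.3 hr = 18.17 mL → 18.17 mL × 10.61 mcg/mL = 192.7837 mcg
Stage 2: 9.7 mL/hr × 7.4 hr = 71.78 mL → 71.78 mL × 10.61 mcg/mL = 761.5858 mcg
Stage 3: 11 mL/hr × 4.7 hr = 51.7 mL → 51.7 mL × 10.61 mcg/mL = 548.537 mcg
Total = 192.7837 + 761.5858 + 548.537 = 1502.907 mcg = 1.502907 mg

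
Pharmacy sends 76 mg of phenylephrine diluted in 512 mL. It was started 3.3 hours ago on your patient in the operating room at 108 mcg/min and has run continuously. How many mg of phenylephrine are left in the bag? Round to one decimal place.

108 mcg/min × 60 min/hr = 6480 mcg/hr
Concentration = 76 mg ÷ 512 mL = 0.1484375 mg/mL = 148.4375 mcg/mL
Rate = 6480 mcg/hr ÷ 148.4375 mcg/mL = 43.65474 mL/hr
Volume infused = 43.65474 mL/hr × 3.3 hr = 144.0606 mL
Volume remaining = 512 − 144.0606 = 367.9394 mL
Drug remaining = 367.9394 mL × 148.4375 mcg/mL = 54616 mcg = 54.616 mg

54.6 mg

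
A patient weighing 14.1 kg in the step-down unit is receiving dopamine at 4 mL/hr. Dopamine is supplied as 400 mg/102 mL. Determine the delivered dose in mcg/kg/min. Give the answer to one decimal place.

18.5 mcg/kg/min

Concentration = 400 mg ÷ 102 mL = 3.921569 mg/mL = 3921.569 mcg/mL
Drug rate = 4 mL/hr × 3921.569 mcg/mL = 15686.27 mcg/hr
15686.27 mcg/hr ÷ 60 min/hr = 261.4379 mcg/min
261.4379 mcg/min ÷ 14.1 kg = 18.5417 mcg/kg/min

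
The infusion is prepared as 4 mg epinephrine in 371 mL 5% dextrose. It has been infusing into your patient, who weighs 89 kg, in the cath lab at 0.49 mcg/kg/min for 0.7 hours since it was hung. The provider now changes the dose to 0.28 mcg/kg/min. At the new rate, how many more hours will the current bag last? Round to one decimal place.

Initial rate:
Dose = 0.49 mcg/kg/min × 89 kg = 43.61 mcg/min
43.61 mcg/min × 60 min/hr = 2616.6 mcg/hr
Concentration = 4 mg ÷ 371 mL = 0.01078167 mg/mL = 10.78167 mcg/mL
Rate = 2616.6 mcg/hr ÷ 10.78167 mcg/mL = 242.6897 mL/hr
Volume infused so far = 242.6897 mL/hr × 0.7 hr = 169.8828 mL
Volume remaining = 371 − 169.8828 = 201.1172 mL
New rate:
Dose = 0.28 mcg/kg/min × 89 kg = 24.92 mcg/min
24.92 mcg/min × 60 min/hr = 1495.2 mcg/hr
Rate = 1495.2 mcg/hr ÷ 10.78167 mcg/mL = 138.6798 mL/hr
Time remaining = 201.1172 mL ÷ 138.6798 mL/hr = 1.450227 hr

1.5 hours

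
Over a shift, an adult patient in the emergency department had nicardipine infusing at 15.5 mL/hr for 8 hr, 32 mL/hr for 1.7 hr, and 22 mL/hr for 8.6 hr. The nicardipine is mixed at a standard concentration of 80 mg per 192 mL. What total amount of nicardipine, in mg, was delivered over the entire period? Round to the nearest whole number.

Concentration = 80 mg ÷ 192 mL = 0.4166667 mg/mL
Stage 1: 15.5 mL/hr × 8 hr = 124 mL → 124 mL × 0.4166667 mg/mL = 51.66667 mg
Stage 2: 32 mL/hr × 1.7 hr = 54.4 mL → 54.4 mL × 0.4166667 mg/mL = 22.66667 mg
Stage 3: 22 mL/hr × 8.6 hr = 189.2 mL → 189.2 mL × 0.4166667 mg/mL = 78.83333 mg
Total = 51.66667 + 22.66667 + 78.83333 = 153.1667 mg

153 mg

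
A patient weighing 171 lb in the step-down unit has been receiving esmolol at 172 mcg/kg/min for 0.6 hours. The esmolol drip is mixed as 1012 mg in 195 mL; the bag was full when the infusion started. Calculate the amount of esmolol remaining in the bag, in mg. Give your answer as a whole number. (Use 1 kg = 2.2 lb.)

Weight = 171 lb ÷ 2.2 lb/kg = 77.72727 kg
Dose = 172 mcg/kg/min × 77.72727 kg = 13369.09 mcg/min
13369.09 mcg/min × 60 min/hr = 802145.5 mcg/hr
Concentration = 1012 mg ÷ 195 mL = 5.189744 mg/mL = 5189.744 mcg/mL
Rate = 802145.5 mcg/hr ÷ 5189.744 mcg/mL = 154.5636 mL/hr
Volume infused = 154.5636 mL/hr × 0.6 hr = 92.73816 mL
Volume remaining = 195 − 92.73816 = 102.2618 mL
Drug remaining = 102.2618 mL × 5189.744 mcg/mL = 530712.7 mcg = 530.7127 mg

531 mg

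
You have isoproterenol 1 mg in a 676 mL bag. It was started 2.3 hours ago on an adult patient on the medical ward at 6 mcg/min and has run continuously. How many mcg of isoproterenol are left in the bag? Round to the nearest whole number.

172 mcg

6 mcg/min × 60 min/hr = 360 mcg/hr
Concentration = 1 mg ÷ 676 mL = 0.00147929 mg/mL = 1.47929 mcg/mL
Rate = 360 mcg/hr ÷ 1.47929 mcg/mL = 243.36 mL/hr
Volume infused = 243.36 mL/hr × 2.3 hr = 559.728 mL
Volume remaining = 676 − 559.728 = 116.272 mL
Drug remaining = 116.272 mL × 1.47929 mcg/mL = 172 mcg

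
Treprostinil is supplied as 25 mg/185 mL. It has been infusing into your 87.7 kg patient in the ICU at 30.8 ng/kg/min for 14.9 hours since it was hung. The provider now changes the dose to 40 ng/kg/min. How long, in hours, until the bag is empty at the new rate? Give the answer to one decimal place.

107.3 hours

Initial rate:
Dose = 30.8 ng/kg/min × 87.7 kg = 2701.16 ng/min
2701.16 ng/min × 60 min/hr = 162069.6 ng/hr
Concentration = 25 mg ÷ 185 mL = 0.1351351 mg/mL = 135135.1 ng/mL
Rate = 162069.6 ng/hr ÷ 135135.1 ng/mL = 1.199315 mL/hr
Volume infused so far = 1.199315 mL/hr × 14.9 hr = 17.86979 mL
Volume remaining = 185 − 17.86979 = 167.1302 mL
New rate:
Dose = 40 ng/kg/min × 87.7 kg = 3508 ng/min
3508 ng/min × 60 min/hr = 210480 ng/hr
Rate = 210480 ng/hr ÷ 135135.1 ng/mL = 1.557552 mL/hr
Time remaining = 167.1302 mL ÷ 1.557552 mL/hr = 107.3031 hr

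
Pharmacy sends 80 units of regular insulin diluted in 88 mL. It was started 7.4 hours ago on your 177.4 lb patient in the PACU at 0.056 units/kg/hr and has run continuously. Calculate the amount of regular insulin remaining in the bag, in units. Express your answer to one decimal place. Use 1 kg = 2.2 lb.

Weight = 177.4 lb ÷ 2.2 lb/kg = 80.63636 kg
Dose = 0.056 units/kg/hr × 80.63636 kg = 4.515636 units/hr
Concentration = 80 units ÷ 88 mL = 0.9090909 units/mL
Rate = 4.515636 units/hr ÷ 0.9090909 units/mL = 4.9672 mL/hr
Volume infused = 4.9672 mL/hr × 7.4 hr = 36.75728 mL
Volume remaining = 88 − 36.75728 = 51.24272 mL
Drug remaining = 51.24272 mL × 0.9090909 units/mL = 46.58429 units

46.6 units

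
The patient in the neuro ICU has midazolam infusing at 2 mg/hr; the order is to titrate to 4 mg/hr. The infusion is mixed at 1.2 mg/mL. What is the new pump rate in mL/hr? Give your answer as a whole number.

Rate = 4 mg/hr ÷ 1.2 mg/mL = 3.333333 mL/hr

3 mL/hr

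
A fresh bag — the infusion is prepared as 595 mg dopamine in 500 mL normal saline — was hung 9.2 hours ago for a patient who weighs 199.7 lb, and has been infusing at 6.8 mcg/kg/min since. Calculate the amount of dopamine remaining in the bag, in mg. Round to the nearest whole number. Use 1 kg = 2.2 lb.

Weight = 199.7 lb ÷ 2.2 lb/kg = 90.77273 kg
Dose = 6.8 mcg/kg/min × 90.77273 kg = 617.2545 mcg/min
617.2545 mcg/min × 60 min/hr = 37035.27 mcg/hr
Concentration = 595 mg ÷ 500 mL = 1.19 mg/mL = 1190 mcg/mL
Rate = 37035.27 mcg/hr ÷ 1190 mcg/mL = 31.12208 mL/hr
Volume infused = 31.12208 mL/hr × 9.2 hr = 286.3231 mL
Volume remaining = 500 − 286.3231 = 213.6769 mL
Drug remaining = 213.6769 mL × 1190 mcg/mL = 254275.5 mcg = 254.2755 mg

254 mg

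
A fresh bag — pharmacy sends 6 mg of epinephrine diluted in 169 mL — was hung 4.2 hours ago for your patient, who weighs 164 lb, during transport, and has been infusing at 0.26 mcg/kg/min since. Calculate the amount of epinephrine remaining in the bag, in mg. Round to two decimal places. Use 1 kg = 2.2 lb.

1.12 mg

Weight = 164 lb ÷ 2.2 lb/kg = 74.54545 kg
Dose = 0.26 mcg/kg/min × 74.54545 kg = 19.38182 mcg/min
19.38182 mcg/min × 60 min/hr = 1162.909 mcg/hr
Concentration = 6 mg ÷ 169 mL = 0.03550296 mg/mL = 35.50296 mcg/mL
Rate = 1162.909 mcg/hr ÷ 35.50296 mcg/mL = 32.75527 mL/hr
Volume infused = 32.75527 mL/hr × 4.2 hr = 137.5721 mL
Volume remaining = 169 − 137.5721 = 31.42785 mL
Drug remaining = 31.42785 mL × 35.50296 mcg/mL = 1115.782 mcg = 1.115782 mg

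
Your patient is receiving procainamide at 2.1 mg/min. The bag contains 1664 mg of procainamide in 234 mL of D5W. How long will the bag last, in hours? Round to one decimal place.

2.1 mg/min × 60 min/hr = 126 mg/hr
Concentration = 1664 mg ÷ 234 mL = 7.111111 mg/mL
Rate = 126 mg/hr ÷ 7.111111 mg/mL = 17.71875 mL/hr
Duration = 234 mL ÷ 17.71875 mL/hr = 13.20635 hr

13.2 hours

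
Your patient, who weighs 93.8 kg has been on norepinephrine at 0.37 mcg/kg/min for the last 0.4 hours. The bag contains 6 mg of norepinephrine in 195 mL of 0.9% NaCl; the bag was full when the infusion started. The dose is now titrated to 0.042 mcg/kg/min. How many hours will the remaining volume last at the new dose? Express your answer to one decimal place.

Initial rate:
Dose = 0.37 mcg/kg/min × 93.8 kg = 34.706 mcg/min
34.706 mcg/min × 60 min/hr = 2082.36 mcg/hr
Concentration = 6 mg ÷ 195 mL = 0.03076923 mg/mL = 30.76923 mcg/mL
Rate = 2082.36 mcg/hr ÷ 30.76923 mcg/mL = 67.6767 mL/hr
Volume infused so far = 67.6767 mL/hr × 0.4 hr = 27.07068 mL
Volume remaining = 195 − 27.07068 = 167.9293 mL
New rate:
Dose = 0.042 mcg/kg/min × 93.8 kg = 3.9396 mcg/min
3.9396 mcg/min × 60 min/hr = 236.376 mcg/hr
Rate = 236.376 mcg/hr ÷ 30.76923 mcg/mL = 7.68222 mL/hr
Time remaining = 167.9293 mL ÷ 7.68222 mL/hr = 21.85948 hr

21.9 hours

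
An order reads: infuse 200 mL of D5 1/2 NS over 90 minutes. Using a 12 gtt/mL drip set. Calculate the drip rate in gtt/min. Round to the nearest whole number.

200 mL ÷ (90 min) = 2.222222 mL/min
2.222222 mL/min × 12 gtt/mL = 26.66667 gtt/min

27 gtt/min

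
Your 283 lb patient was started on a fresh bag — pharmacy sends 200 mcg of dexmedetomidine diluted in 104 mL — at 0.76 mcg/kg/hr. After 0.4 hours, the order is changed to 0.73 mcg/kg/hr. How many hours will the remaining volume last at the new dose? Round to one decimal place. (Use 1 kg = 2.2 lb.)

1.7 hours

Initial rate:
Weight = 283 lb ÷ 2.2 lb/kg = 128.6364 kg
Dose = 0.76 mcg/kg/hr × 128.6364 kg = 97.76364 mcg/hr
Concentration = 200 mcg ÷ 104 mL = 1.923077 mcg/mL
Rate = 97.76364 mcg/hr ÷ 1.923077 mcg/mL = 50.83709 mL/hr
Volume infused so far = 50.83709 mL/hr × 0.4 hr = 20.33484 mL
Volume remaining = 104 − 20.33484 = 83.66516 mL
New rate:
Dose = 0.73 mcg/kg/hr × 128.6364 kg = 93.90455 mcg/hr
Rate = 93.90455 mcg/hr ÷ 1.923077 mcg/mL = 48.83036 mL/hr
Time remaining = 83.66516 mL ÷ 48.83036 mL/hr = 1.713384 hr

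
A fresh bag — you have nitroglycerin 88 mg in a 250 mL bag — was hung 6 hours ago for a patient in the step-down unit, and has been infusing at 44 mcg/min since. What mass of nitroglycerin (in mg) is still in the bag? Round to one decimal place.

44 mcg/min × 60 min/hr = 2640 mcg/hr
Concentration = 88 mg ÷ 250 mL = 0.352 mg/mL = 352 mcg/mL
Rate = 2640 mcg/hr ÷ 352 mcg/mL = 7.5 mL/hr
Volume infused = 7.5 mL/hr × 6 hr = 45 mL
Volume remaining = 250 − 45 = 205 mL
Drug remaining = 205 mL × 352 mcg/mL = 72160 mcg = 72.16 mg

72.2 mg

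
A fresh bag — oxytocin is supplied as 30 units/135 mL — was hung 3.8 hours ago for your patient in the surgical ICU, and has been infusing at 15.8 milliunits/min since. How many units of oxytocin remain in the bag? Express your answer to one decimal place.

26.4 units

15.8 milliunits/min × 60 min/hr = 948 milliunits/hr
Concentration = 30 units ÷ 135 mL = 0.2222222 units/mL = 222.2222 milliunits/mL
Rate = 948 milliunits/hr ÷ 222.2222 milliunits/mL = 4.266 mL/hr
Volume infused = 4.266 mL/hr × 3.8 hr = 16.2108 mL
Volume remaining = 135 − 16.2108 = 118.7892 mL
Drug remaining = 118.7892 mL × 222.2222 milliunits/mL = 26397.6 milliunits = 26.3976 units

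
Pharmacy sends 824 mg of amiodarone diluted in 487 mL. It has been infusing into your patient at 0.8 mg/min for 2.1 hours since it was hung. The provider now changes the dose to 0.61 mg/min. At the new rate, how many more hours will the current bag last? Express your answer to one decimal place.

19.8 hours

Initial rate:
0.8 mg/min × 60 min/hr = 48 mg/hr
Concentration = 824 mg ÷ 487 mL = 1.691992 mg/mL
Rate = 48 mg/hr ÷ 1.691992 mg/mL = 28.36893 mL/hr
Volume infused so far = 28.36893 mL/hr × 2.1 hr = 59.57476 mL
Volume remaining = 487 − 59.57476 = 427.4252 mL
New rate:
0.61 mg/min × 60 min/hr = 36.6 mg/hr
Rate = 36.6 mg/hr ÷ 1.691992 mg/mL = 21.63131 mL/hr
Time remaining = 427.4252 mL ÷ 21.63131 mL/hr = 19.75956 hr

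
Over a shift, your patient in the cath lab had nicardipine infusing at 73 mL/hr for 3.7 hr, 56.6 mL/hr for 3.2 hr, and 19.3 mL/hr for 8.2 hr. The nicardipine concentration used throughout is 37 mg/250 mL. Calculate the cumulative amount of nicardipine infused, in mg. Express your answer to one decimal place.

90.2 mg

Concentration = 37 mg ÷ 250 mL = 0.148 mg/mL
Stage 1: 73 mL/hr × 3.7 hr = 270.1 mL → 270.1 mL × 0.148 mg/mL = 39.9748 mg
Stage 2: 56.6 mL/hr × 3.2 hr = 181.12 mL → 181.12 mL × 0.148 mg/mL = 26.80576 mg
Stage 3: 19.3 mL/hr × 8.2 hr = 158.26 mL → 158.26 mL × 0.148 mg/mL = 23.42248 mg
Total = 39.9748 + 26.80576 + 23.42248 = 90.20304 mg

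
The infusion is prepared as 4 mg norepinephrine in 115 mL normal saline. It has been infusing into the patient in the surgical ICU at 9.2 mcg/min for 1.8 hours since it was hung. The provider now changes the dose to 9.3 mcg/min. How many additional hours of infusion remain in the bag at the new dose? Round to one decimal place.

5.4 hours

Initial rate:
9.2 mcg/min × 60 min/hr = 552 mcg/hr
Concentration = 4 mg ÷ 115 mL = 0.03478261 mg/mL = 34.78261 mcg/mL
Rate = 552 mcg/hr ÷ 34.78261 mcg/mL = 15.87 mL/hr
Volume infused so far = 15.87 mL/hr × 1.8 hr = 28.566 mL
Volume remaining = 115 − 28.566 = 86.434 mL
New rate:
9.3 mcg/min × 60 min/hr = 558 mcg/hr
Rate = 558 mcg/hr ÷ 34.78261 mcg/mL = 16.0425 mL/hr
Time remaining = 86.434 mL ÷ 16.0425 mL/hr = 5.387814 hr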